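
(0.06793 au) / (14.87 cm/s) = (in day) 7.91e+05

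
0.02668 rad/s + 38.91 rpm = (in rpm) 39.16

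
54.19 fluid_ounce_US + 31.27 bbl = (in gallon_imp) 1094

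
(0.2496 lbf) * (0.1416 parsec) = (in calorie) 1.159e+15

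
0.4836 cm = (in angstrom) 4.836e+07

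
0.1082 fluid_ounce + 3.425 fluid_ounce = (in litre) 0.1045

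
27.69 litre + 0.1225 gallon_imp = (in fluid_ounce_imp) 994.2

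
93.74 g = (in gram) 93.74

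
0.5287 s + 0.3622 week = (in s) 2.191e+05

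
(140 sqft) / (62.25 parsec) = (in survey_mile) 4.207e-21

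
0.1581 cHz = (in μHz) 1581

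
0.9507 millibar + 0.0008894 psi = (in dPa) 1012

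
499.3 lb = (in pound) 499.3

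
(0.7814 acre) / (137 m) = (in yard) 25.24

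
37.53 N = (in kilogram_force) 3.827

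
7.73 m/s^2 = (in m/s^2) 7.73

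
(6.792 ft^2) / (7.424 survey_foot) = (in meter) 0.2789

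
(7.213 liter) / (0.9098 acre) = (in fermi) 1.959e+09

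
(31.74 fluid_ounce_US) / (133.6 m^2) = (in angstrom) 7.026e+04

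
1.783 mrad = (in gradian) 0.1135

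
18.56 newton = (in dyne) 1.856e+06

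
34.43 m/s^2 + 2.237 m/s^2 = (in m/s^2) 36.67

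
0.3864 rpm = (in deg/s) 2.318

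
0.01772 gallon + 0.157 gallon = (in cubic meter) 0.0006614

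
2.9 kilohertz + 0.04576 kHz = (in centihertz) 2.946e+05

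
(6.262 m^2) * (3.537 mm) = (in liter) 22.15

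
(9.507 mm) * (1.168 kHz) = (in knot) 21.58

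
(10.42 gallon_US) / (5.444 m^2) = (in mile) 4.502e-06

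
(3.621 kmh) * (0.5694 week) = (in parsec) 1.123e-11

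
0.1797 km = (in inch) 7075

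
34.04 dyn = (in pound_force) 7.652e-05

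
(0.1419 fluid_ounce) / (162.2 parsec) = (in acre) 2.072e-28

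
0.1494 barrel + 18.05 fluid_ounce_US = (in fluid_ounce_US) 821.2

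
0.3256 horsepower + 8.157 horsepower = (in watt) 6325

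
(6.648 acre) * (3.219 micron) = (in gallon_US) 22.88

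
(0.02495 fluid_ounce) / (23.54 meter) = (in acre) 7.745e-12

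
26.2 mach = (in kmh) 3.212e+04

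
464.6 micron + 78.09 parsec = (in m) 2.41e+18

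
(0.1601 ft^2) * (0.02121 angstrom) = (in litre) 3.155e-11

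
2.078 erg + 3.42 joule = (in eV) 2.135e+19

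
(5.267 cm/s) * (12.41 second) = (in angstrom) 6.536e+09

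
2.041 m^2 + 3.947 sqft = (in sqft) 25.92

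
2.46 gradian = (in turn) 0.00615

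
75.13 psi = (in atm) 5.112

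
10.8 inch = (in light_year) 2.9e-17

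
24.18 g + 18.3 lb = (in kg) 8.325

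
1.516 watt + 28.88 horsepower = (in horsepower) 28.88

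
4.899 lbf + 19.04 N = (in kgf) 4.164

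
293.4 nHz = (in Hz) 2.934e-07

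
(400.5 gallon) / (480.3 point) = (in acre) 0.002211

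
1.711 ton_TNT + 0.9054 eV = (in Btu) 6.785e+06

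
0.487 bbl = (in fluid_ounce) 2618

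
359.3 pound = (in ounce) 5749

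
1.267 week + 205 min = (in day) 9.011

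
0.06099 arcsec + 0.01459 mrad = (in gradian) 0.0009477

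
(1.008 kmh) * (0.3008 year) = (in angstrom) 2.656e+16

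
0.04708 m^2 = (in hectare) 4.708e-06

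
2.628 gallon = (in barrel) 0.06257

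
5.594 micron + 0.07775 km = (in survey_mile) 0.04831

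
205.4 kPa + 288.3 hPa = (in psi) 33.97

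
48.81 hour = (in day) 2.034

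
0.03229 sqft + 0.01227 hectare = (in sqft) 1321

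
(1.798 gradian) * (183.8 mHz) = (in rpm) 0.04957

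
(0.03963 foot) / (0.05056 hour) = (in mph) 0.0001485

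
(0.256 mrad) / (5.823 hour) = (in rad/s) 1.221e-08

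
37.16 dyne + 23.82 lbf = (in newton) 106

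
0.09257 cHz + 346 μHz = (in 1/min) 0.0763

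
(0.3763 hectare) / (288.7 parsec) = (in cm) 4.224e-14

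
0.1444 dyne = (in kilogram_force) 1.472e-07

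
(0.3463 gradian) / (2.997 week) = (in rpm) 2.866e-08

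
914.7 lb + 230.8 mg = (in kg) 414.9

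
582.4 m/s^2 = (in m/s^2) 582.4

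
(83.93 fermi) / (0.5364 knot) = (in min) 5.069e-15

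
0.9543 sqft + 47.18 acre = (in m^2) 1.909e+05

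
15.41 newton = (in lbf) 3.464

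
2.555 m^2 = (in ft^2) 27.5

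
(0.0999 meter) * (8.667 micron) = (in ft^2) 9.32e-06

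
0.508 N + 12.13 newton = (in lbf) 2.841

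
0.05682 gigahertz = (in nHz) 5.682e+16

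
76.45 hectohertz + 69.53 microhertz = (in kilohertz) 7.645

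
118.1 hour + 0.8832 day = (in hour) 139.3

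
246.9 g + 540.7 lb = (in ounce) 8660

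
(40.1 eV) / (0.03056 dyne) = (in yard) 2.299e-11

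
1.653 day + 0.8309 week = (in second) 6.453e+05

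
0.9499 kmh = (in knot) 0.5129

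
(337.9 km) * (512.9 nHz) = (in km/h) 0.6239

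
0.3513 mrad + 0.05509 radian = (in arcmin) 190.6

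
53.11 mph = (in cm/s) 2374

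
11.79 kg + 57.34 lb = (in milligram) 3.78e+07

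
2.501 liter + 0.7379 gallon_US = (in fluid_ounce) 179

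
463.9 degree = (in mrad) 8097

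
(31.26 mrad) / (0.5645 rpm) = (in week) 8.743e-07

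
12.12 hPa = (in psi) 0.1758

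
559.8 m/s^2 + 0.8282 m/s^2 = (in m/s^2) 560.6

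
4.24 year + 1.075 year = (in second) 1.676e+08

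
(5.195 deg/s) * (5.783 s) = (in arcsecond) 1.082e+05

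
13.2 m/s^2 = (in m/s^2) 13.2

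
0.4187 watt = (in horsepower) 0.0005615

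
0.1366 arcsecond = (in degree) 3.794e-05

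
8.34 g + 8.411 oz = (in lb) 0.5441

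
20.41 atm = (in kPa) 2068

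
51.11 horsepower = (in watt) 3.811e+04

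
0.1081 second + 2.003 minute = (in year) 3.814e-06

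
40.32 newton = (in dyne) 4.032e+06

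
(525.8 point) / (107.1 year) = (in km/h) 1.977e-10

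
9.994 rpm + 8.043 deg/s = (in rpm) 11.33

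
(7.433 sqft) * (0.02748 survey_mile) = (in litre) 3.054e+04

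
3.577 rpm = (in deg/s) 21.46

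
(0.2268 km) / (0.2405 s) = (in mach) 2.77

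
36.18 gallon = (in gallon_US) 36.18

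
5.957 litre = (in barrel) 0.03747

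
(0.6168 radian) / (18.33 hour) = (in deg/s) 0.0005356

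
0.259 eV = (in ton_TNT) 9.918e-30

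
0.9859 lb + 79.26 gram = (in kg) 0.5265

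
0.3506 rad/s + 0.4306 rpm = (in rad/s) 0.3957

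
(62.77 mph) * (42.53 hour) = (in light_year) 4.541e-10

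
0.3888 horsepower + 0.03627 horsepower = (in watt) 317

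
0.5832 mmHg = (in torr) 0.5832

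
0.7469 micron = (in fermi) 7.469e+08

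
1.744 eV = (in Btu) 2.648e-22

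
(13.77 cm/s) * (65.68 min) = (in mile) 0.3372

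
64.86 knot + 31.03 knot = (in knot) 95.89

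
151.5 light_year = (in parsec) 46.45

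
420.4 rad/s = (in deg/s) 2.409e+04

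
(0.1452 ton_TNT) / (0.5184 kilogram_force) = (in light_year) 1.263e-08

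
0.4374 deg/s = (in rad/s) 0.007634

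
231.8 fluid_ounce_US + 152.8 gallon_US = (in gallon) 154.6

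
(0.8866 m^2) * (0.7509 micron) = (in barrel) 4.187e-06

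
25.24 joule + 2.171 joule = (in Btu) 0.02598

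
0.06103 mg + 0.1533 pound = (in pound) 0.1533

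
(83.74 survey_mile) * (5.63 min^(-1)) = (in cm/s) 1.265e+06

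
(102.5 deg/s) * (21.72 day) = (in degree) 1.924e+08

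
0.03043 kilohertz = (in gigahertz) 3.043e-08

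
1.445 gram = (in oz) 0.05097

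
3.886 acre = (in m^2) 1.573e+04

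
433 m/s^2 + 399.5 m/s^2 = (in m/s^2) 832.5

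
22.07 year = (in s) 6.96e+08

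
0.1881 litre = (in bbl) 0.001183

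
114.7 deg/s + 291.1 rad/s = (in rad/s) 293.1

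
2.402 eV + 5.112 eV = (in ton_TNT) 2.877e-28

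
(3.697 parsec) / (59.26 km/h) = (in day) 8.021e+10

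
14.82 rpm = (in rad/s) 1.552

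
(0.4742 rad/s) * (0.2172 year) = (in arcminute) 1.117e+10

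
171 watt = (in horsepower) 0.2293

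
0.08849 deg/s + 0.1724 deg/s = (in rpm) 0.04348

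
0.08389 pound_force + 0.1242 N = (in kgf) 0.05072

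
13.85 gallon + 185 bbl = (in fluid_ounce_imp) 1.037e+06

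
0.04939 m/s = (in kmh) 0.1778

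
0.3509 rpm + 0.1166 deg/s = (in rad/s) 0.03878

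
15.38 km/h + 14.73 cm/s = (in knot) 8.591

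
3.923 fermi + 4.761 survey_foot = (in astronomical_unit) 9.7e-12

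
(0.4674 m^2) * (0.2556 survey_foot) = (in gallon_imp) 8.01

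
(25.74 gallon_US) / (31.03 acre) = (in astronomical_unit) 5.187e-18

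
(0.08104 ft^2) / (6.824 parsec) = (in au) 2.39e-31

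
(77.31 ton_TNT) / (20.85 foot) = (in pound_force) 1.144e+10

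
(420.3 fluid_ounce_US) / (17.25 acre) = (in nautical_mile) 9.614e-11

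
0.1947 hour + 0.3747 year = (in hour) 3283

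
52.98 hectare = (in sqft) 5.703e+06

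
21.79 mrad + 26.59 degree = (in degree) 27.84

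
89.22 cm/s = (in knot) 1.734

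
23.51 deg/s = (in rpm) 3.918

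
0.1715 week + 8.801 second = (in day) 1.201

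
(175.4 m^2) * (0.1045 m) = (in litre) 1.833e+04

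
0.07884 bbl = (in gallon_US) 3.311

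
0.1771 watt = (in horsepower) 0.0002375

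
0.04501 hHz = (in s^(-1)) 4.501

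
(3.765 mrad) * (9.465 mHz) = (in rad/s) 3.564e-05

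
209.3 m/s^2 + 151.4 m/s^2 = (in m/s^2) 360.7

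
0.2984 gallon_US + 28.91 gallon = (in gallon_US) 29.21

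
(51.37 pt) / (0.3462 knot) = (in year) 3.227e-09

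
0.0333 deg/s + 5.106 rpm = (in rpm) 5.112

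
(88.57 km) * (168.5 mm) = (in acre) 3.688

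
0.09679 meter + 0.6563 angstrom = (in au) 6.47e-13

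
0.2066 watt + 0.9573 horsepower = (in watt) 714.1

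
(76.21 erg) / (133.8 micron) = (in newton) 0.05696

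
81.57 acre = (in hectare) 33.01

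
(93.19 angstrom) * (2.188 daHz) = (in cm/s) 2.039e-05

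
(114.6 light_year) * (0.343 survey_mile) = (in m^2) 5.985e+20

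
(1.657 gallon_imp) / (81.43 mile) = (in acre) 1.42e-11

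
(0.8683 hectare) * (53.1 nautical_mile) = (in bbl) 5.371e+09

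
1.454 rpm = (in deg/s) 8.724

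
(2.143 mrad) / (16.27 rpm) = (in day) 1.456e-08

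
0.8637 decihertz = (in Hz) 0.08637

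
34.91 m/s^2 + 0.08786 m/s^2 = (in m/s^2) 35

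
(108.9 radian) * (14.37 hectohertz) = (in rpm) 1.494e+06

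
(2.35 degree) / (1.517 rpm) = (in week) 4.269e-07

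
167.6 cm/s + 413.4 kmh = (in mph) 260.6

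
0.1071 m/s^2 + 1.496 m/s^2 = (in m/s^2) 1.603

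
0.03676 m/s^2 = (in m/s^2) 0.03676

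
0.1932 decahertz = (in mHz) 1932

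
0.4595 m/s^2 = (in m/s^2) 0.4595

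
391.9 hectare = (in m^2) 3.919e+06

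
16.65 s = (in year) 5.28e-07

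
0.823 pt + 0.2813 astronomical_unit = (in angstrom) 4.208e+20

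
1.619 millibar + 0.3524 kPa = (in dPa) 5143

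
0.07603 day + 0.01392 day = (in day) 0.08995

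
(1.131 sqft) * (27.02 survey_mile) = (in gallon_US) 1.207e+06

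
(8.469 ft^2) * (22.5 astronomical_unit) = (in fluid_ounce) 8.955e+16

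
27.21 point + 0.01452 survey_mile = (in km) 0.02338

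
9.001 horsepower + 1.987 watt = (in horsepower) 9.004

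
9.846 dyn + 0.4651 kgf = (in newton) 4.561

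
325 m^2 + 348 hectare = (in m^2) 3.48e+06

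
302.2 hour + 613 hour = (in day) 38.13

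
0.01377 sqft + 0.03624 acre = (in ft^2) 1579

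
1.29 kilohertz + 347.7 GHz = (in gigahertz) 347.7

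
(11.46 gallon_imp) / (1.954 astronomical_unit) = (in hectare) 1.782e-17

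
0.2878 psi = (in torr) 14.88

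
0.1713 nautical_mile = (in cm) 3.172e+04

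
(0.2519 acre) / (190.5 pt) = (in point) 4.3e+07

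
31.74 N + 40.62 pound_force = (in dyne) 2.124e+07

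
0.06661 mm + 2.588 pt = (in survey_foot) 0.003214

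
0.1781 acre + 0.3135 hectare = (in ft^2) 4.15e+04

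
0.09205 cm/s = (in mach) 2.703e-06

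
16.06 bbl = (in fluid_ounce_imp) 8.986e+04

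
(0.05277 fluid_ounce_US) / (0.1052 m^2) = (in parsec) 4.808e-22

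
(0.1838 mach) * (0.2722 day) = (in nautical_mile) 794.7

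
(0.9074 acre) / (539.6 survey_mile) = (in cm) 0.4229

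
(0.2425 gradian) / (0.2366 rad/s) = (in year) 5.105e-10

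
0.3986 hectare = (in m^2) 3986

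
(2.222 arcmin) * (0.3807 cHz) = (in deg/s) 0.000141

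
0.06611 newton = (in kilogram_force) 0.006741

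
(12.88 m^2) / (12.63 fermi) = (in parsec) 0.03305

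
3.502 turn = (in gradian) 1401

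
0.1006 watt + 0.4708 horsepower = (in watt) 351.2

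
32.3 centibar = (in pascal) 3.23e+04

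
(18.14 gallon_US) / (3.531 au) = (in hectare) 1.3e-17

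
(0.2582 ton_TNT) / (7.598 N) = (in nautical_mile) 7.677e+04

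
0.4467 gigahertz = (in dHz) 4.467e+09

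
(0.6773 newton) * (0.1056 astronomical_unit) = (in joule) 1.07e+10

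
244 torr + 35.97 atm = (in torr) 2.758e+04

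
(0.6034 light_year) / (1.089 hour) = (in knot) 2.83e+12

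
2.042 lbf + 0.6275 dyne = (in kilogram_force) 0.9262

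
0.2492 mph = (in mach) 0.0003272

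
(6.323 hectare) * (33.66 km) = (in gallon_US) 5.622e+11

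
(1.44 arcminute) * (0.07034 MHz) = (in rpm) 281.4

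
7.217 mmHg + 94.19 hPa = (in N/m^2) 1.038e+04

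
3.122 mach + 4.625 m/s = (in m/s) 1068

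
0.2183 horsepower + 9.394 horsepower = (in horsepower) 9.612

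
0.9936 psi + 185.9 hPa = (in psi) 3.69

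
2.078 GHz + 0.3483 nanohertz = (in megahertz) 2078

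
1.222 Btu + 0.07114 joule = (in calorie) 308.2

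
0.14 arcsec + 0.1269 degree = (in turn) 0.0003526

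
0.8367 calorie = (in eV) 2.185e+19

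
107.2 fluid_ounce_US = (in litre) 3.17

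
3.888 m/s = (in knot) 7.558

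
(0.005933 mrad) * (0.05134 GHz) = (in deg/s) 1.745e+04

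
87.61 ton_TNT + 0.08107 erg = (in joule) 3.666e+11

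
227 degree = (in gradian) 252.2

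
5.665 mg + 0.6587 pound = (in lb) 0.6587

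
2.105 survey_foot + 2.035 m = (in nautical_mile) 0.001445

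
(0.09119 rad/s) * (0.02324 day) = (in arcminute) 6.295e+05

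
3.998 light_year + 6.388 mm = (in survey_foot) 1.241e+17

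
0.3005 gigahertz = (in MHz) 300.5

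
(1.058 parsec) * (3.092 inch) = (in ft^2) 2.76e+16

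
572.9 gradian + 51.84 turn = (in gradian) 2.131e+04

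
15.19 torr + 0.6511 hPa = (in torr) 15.68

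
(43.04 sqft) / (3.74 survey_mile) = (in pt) 1.883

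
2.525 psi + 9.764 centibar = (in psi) 3.941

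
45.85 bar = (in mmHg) 3.439e+04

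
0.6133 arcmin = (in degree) 0.01022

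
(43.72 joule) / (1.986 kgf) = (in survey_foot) 7.365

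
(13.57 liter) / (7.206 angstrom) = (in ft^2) 2.027e+08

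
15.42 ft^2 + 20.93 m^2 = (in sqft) 240.7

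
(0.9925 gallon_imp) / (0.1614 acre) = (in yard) 7.555e-06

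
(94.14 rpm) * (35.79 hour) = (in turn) 2.022e+05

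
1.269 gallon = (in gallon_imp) 1.057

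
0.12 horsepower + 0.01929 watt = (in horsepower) 0.12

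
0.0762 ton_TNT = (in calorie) 7.62e+07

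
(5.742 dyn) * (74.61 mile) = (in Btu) 0.006535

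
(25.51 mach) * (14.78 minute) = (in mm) 7.703e+09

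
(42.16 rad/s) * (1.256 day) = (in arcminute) 1.573e+10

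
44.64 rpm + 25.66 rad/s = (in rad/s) 30.33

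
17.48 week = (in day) 122.4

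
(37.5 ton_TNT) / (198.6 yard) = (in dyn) 8.64e+13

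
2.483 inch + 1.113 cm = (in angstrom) 7.42e+08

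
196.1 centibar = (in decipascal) 1.961e+06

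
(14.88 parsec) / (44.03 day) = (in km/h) 4.345e+11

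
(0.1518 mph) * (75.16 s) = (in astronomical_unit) 3.409e-11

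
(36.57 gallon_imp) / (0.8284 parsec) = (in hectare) 6.504e-22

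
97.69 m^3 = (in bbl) 614.5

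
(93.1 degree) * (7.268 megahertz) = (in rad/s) 1.181e+07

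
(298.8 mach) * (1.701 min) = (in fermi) 1.038e+22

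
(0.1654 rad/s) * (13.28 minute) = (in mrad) 1.318e+05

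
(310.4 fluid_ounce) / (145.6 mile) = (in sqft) 4.217e-07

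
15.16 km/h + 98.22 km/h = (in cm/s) 3149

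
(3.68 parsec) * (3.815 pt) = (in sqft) 1.645e+15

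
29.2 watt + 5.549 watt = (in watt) 34.75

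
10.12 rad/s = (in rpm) 96.64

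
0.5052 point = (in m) 0.0001782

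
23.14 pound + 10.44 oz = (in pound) 23.79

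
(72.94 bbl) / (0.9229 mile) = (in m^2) 0.007808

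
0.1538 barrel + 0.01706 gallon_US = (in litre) 24.52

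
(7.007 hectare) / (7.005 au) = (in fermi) 6.686e+07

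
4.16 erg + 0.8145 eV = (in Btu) 3.943e-10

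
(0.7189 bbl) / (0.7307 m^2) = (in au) 1.046e-12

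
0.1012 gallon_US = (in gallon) 0.1012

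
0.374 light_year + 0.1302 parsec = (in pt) 2.142e+19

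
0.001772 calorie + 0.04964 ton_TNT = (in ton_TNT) 0.04964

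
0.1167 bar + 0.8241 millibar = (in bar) 0.1175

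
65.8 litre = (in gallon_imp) 14.47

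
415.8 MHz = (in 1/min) 2.495e+10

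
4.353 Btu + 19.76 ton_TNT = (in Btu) 7.836e+07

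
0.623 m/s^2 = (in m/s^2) 0.623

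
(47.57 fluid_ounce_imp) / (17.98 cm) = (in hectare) 7.517e-07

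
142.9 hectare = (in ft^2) 1.538e+07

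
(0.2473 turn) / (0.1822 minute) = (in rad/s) 0.1421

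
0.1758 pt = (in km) 6.202e-08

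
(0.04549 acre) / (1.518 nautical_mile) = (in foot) 0.2148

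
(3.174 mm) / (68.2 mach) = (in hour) 3.797e-11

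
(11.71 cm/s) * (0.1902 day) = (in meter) 1924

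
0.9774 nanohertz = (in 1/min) 5.864e-08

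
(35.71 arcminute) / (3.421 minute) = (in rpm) 0.0004833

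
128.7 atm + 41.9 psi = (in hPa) 1.333e+05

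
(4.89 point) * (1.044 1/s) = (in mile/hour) 0.004029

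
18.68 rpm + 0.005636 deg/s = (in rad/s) 1.956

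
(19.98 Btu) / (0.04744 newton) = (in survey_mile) 276.1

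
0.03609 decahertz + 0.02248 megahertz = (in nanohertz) 2.248e+13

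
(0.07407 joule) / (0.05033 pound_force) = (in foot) 1.085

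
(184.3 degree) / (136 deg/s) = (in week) 2.241e-06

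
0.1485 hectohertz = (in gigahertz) 1.485e-08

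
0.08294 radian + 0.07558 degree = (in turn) 0.01341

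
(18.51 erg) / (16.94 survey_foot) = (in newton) 3.585e-07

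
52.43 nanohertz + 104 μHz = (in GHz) 1.041e-13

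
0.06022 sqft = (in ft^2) 0.06022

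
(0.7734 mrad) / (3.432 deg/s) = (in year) 4.094e-10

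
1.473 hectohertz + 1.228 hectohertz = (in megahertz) 0.0002701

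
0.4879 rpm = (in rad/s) 0.05109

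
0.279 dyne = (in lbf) 6.272e-07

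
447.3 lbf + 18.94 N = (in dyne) 2.009e+08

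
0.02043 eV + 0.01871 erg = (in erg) 0.01871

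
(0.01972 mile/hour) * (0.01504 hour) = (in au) 3.191e-12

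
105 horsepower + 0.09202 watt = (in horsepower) 105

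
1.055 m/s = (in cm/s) 105.5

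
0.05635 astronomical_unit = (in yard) 9.219e+09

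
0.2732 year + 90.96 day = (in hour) 4576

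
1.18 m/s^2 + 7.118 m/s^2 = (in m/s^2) 8.298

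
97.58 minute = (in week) 0.009681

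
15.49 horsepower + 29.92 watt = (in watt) 1.158e+04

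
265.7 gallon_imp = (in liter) 1208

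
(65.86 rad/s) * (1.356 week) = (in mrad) 5.401e+10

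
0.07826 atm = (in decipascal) 7.93e+04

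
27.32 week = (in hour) 4590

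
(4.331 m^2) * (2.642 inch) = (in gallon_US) 76.78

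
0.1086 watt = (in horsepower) 0.0001456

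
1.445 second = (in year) 4.582e-08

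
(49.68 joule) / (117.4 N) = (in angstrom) 4.232e+09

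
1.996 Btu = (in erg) 2.106e+10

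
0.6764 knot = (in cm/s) 34.8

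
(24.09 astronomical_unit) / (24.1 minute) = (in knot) 4.845e+09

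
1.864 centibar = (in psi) 0.2704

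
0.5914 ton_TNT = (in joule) 2.474e+09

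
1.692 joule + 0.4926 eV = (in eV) 1.056e+19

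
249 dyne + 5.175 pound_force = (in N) 23.02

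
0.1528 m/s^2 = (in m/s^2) 0.1528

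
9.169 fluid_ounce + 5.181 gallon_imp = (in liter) 23.82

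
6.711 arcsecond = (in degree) 0.001864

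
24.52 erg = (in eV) 1.53e+13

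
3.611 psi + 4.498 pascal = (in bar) 0.249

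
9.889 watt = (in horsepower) 0.01326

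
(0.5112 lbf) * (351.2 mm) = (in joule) 0.7986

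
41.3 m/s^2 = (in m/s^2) 41.3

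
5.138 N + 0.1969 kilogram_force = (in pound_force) 1.589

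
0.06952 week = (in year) 0.001333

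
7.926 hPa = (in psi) 0.115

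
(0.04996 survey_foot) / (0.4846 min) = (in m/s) 0.0005237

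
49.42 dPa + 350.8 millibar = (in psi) 5.089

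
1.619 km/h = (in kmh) 1.619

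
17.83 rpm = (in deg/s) 107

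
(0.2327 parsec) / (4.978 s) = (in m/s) 1.442e+15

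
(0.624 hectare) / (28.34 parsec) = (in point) 2.023e-11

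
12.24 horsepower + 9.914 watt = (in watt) 9137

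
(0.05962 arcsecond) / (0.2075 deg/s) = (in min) 1.33e-06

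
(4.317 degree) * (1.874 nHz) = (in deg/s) 8.09e-09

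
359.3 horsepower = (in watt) 2.679e+05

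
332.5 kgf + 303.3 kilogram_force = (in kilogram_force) 635.8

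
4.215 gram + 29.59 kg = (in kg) 29.59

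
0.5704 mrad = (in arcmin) 1.961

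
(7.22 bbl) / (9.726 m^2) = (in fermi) 1.18e+14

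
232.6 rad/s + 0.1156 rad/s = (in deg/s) 1.333e+04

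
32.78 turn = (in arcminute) 7.08e+05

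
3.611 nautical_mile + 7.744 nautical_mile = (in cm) 2.103e+06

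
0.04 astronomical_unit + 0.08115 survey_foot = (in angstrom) 5.984e+19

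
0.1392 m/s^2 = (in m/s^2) 0.1392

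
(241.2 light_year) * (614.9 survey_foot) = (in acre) 1.057e+17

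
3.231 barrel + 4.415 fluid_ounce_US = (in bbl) 3.232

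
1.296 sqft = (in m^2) 0.1204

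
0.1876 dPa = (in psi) 2.721e-06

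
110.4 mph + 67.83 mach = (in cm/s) 2.315e+06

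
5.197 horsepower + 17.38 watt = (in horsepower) 5.22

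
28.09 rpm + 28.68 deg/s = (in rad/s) 3.442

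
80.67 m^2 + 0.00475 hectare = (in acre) 0.03167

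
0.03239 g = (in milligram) 32.39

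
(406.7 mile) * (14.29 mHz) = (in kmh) 3.367e+04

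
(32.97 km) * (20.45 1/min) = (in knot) 2.184e+04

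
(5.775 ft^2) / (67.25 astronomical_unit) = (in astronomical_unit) 3.565e-25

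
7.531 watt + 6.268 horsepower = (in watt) 4682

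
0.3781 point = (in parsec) 4.323e-21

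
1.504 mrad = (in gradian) 0.09575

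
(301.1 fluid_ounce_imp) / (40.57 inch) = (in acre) 2.052e-06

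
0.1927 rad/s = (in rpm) 1.84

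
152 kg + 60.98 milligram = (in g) 1.52e+05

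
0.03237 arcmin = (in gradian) 0.0005994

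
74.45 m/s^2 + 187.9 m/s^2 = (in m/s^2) 262.4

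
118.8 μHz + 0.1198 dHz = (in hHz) 0.000121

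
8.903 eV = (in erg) 1.426e-11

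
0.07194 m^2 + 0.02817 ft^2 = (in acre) 1.842e-05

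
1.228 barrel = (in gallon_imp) 42.95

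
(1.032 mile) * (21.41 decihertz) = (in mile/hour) 7954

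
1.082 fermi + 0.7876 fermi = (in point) 5.3e-12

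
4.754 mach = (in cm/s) 1.619e+05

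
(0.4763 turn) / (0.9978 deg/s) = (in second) 171.8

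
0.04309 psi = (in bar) 0.002971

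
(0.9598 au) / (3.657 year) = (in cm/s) 1.245e+05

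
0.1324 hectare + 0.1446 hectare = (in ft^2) 2.982e+04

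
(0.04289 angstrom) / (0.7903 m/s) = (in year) 1.721e-19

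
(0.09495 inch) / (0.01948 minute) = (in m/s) 0.002063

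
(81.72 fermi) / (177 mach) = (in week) 2.242e-24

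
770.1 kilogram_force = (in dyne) 7.552e+08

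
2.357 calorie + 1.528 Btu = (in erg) 1.622e+10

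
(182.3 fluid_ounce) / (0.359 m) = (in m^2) 0.01502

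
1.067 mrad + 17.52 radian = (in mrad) 1.752e+04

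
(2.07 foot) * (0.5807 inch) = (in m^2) 0.009306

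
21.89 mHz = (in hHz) 0.0002189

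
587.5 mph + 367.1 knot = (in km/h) 1625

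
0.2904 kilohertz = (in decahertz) 29.04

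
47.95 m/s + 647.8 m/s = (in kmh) 2505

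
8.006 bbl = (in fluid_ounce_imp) 4.48e+04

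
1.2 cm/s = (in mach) 3.524e-05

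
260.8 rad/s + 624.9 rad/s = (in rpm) 8458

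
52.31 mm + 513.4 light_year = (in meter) 4.857e+18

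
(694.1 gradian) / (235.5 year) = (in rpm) 1.402e-08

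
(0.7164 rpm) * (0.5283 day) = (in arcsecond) 7.063e+08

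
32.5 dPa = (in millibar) 0.0325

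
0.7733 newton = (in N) 0.7733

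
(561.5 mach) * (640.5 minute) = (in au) 0.04911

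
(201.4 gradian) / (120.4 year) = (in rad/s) 8.332e-10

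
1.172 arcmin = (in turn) 5.426e-05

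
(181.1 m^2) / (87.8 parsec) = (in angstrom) 6.685e-07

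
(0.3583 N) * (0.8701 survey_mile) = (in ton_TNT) 1.199e-07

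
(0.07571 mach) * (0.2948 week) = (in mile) 2856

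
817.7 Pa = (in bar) 0.008177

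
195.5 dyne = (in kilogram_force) 0.0001994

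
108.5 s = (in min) 1.808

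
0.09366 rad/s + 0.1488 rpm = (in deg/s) 6.259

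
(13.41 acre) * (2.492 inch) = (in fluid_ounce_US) 1.162e+08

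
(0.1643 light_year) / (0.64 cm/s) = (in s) 2.429e+17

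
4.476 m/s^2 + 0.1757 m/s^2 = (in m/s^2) 4.652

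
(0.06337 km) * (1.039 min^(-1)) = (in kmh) 3.95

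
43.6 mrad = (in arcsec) 8993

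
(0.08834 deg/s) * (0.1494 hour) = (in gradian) 52.79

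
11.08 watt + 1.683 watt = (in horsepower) 0.01712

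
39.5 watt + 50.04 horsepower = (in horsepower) 50.09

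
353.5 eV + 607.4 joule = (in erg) 6.074e+09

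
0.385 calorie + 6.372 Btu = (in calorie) 1607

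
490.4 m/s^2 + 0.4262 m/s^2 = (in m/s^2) 490.8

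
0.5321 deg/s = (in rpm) 0.08868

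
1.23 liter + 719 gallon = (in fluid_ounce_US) 9.207e+04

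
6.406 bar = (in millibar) 6406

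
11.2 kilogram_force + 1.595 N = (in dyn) 1.114e+07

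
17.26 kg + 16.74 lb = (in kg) 24.85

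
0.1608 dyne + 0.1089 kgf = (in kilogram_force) 0.1089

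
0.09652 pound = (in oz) 1.544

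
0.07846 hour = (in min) 4.708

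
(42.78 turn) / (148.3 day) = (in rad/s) 2.098e-05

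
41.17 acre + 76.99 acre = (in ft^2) 5.147e+06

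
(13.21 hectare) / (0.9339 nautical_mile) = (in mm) 7.638e+04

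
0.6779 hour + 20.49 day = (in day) 20.52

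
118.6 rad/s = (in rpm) 1133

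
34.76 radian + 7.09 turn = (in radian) 79.31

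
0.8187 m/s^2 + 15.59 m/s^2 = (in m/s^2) 16.41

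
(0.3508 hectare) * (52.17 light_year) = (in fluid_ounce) 5.855e+25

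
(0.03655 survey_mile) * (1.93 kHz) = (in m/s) 1.135e+05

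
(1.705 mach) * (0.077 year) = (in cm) 1.41e+11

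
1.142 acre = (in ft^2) 4.975e+04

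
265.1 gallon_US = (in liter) 1004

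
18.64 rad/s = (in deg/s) 1068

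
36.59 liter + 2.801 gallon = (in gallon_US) 12.47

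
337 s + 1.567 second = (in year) 1.074e-05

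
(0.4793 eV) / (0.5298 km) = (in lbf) 3.259e-23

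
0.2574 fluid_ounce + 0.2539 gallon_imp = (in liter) 1.162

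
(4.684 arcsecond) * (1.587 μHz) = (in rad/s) 3.604e-11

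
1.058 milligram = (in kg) 1.058e-06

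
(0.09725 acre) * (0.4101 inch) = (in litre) 4100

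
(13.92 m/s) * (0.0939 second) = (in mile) 0.0008122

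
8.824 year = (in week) 460.1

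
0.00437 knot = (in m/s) 0.002248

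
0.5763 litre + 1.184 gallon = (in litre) 5.058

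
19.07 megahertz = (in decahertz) 1.907e+06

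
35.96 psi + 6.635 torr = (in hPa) 2488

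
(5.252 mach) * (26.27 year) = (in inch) 5.833e+13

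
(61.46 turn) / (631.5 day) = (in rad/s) 7.078e-06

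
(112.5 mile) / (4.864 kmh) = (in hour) 37.22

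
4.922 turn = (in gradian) 1969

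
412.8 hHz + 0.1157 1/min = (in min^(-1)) 2.477e+06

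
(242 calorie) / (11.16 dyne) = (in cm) 9.073e+08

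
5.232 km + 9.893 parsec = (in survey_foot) 1.002e+18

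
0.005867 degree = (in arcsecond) 21.12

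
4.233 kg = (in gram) 4233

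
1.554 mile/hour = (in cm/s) 69.47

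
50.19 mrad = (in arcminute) 172.5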